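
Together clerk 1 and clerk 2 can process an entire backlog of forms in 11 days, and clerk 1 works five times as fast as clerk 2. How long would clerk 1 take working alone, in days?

Let clerk 2's rate be r; then clerk 1's rate is 5r, so together (5 + 1)r = 6r = 1/11.
Thus r = 1/66 per day.
Clerk 2 alone: 66 days; clerk 1 alone: 66/5 days.

66/5 days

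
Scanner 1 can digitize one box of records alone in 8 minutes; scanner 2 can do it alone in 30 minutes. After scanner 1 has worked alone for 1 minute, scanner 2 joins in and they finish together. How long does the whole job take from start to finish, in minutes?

124/19 minutes

In 1 minute scanner 1 does 1/8 of the job, leaving 7/8.
Scanner 1 and scanner 2 together work at 19/120 per minute, so finishing takes 7/8 ÷ 19/120 = 105/19 minutes.
Total time = 1 + 105/19 = 124/19 minutes.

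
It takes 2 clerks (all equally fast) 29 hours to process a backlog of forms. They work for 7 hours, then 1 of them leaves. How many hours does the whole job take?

One clerk does 1/58 of the job per hour.
After 7 hours with 2 clerks, 7/29 is done (22/29 left).
With 1 clerk the rate is 1/58, so the rest takes 22/29 ÷ 1/58 = 44 hours.
Total = 7 + 44 = 51 hours.

51 hours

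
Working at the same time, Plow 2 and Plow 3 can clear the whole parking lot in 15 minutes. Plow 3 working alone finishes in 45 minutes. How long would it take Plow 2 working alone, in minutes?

Combined rate is 1/15 per minute.
Known contribution: 1/45 per minute.
So Plow 2's rate is 1/15 − 1/45 = 2/45, meaning 45/2 minutes alone.

45/2 minutes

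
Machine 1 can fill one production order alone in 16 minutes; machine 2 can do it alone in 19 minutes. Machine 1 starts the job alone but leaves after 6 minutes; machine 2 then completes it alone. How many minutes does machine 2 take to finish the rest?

In 6 minutes machine 1 does 6/16 = 3/8 of the job, leaving 5/8.
Machine 2 works at 1/19 per minute, so finishing takes 5/8 ÷ 1/19 = 95/8 minutes.

95/8 minutes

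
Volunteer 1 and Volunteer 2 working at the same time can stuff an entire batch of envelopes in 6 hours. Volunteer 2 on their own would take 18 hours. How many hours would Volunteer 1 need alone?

9 hours

Combined rate is 1/6 per hour.
Known contribution: 1/18 per hour.
So Volunteer 1's rate is 1/6 − 1/18 = 1/9, meaning 9 hours alone.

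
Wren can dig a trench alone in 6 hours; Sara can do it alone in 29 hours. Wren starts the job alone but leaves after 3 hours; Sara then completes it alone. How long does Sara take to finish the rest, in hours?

In 3 hours Wren does 3/6 = 1/2 of the job, leaving 1/2.
Sara works at 1/29 per hour, so finishing takes 1/2 ÷ 1/29 = 29/2 hours.

29/2 hours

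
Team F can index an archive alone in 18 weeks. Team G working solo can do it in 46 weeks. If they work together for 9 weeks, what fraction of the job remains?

7/23

Combined rate: 1/18 + 1/46 = (23 + 9)/414 = 32/414 = 16/207 per week.
In 9 weeks they complete 9·16/207 = 16/23 of the job.
So 7/23 remains.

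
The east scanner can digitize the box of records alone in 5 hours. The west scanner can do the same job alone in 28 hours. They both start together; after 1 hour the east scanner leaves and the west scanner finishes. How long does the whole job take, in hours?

112/5 hours

In the first 1 hour the combined rate is 33/140, so 33/140 of the job is done, leaving 107/140.
After the east scanner leaves the rate is 1/28 per hour; the remaining 107/140 takes 107/5 hours.
Total = 1 + 107/5 = 112/5 hours.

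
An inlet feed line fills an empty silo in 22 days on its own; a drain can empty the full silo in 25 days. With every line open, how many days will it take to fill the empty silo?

Net rate = 1/22 − 1/25 = (25 − 22)/550 = 3/550 per day.
Filling time = 1 ÷ (3/550) = 550/3 days.

550/3 days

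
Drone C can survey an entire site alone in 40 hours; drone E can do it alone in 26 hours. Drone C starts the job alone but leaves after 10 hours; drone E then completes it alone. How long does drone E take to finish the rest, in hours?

39/2 hours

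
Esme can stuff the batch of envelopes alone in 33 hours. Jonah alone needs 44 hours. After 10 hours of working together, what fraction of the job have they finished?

35/66

Combined rate: 1/33 + 1/44 = (4 + 3)/132 = 7/132 per hour.
In 10 hours they complete 10·7/132 = 35/66 of the job.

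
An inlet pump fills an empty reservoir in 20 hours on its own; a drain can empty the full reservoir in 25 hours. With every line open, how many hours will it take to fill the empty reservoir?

100 hours

Net rate = 1/20 − 1/25 = (5 − 4)/100 = 1/100 per hour.
Filling time = 1 ÷ (1/100) = 100 hours.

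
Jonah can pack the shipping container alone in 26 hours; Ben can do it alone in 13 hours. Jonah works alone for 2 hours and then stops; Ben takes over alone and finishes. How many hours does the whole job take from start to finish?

In 2 hours Jonah does 2/26 = 1/13 of the job, leaving 12/13.
Ben works at 1/13 per hour, so finishing takes 12/13 ÷ 1/13 = 12 hours.
Total time = 2 + 12 = 14 hours.

14 hours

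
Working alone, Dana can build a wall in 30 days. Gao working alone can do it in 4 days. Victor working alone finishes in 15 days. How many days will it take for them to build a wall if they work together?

20/7 days

Combined rate: 1/30 + 1/4 + 1/15 = (2 + 15 + 4)/60 = 21/60 = 7/20 per day.
Time = 1 ÷ (7/20) = 20/7 days.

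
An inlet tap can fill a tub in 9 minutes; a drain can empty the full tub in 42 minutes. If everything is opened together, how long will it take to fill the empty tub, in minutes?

126/11 minutes

Net rate = 1/9 − 1/42 = (14 − 3)/126 = 11/126 per minute.
Filling time = 1 ÷ (11/126) = 126/11 minutes.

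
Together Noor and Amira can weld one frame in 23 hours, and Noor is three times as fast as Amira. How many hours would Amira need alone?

Let Amira's rate be r; then Noor's rate is 3r, so together (3 + 1)r = 4r = 1/23.
Thus r = 1/92 per hour.
Amira alone: 92 hours; Noor alone: 92/3 hours.

92 hours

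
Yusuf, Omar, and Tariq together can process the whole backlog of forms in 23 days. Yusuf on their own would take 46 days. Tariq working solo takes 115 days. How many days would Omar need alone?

Combined rate is 1/23 per day.
Known contribution: 1/46 + 1/115 = (5 + 2)/230 = 7/230 per day.
So Omar's rate is 1/23 − 7/230 = 3/230, meaning 230/3 days alone.

230/3 days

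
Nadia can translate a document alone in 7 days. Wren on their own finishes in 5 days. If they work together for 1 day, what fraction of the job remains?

23/35

Combined rate: 1/7 + 1/5 = (5 + 7)/35 = 12/35 per day.
In 1 day they complete 1·12/35 = 12/35 of the job.
So 23/35 remains.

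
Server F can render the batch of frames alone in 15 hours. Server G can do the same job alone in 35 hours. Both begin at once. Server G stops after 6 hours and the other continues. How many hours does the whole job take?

In the first 6 hours the combined rate is 2/21, so 4/7 of the job is done, leaving 3/7.
After Server G leaves the rate is 1/15 per hour; the remaining 3/7 takes 45/7 hours.
Total = 6 + 45/7 = 87/7 hours.

87/7 hours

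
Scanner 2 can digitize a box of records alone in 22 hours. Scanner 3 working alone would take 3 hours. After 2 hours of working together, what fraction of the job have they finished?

25/33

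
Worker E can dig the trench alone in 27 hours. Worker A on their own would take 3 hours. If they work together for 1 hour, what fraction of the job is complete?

Combined rate: 1/27 + 1/3 = (1 + 9)/27 = 10/27 per hour.
In 1 hour they complete 1·10/27 = 10/27 of the job.

10/27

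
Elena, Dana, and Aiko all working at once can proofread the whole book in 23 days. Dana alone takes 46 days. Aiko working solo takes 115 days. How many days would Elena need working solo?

230/3 days

Combined rate is 1/23 per day.
Known contribution: 1/46 + 1/115 = (5 + 2)/230 = 7/230 per day.
So Elena's rate is 1/23 − 7/230 = 3/230, meaning 230/3 days alone.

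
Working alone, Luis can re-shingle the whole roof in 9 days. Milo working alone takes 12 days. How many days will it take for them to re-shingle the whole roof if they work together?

Combined rate: 1/9 + 1/12 = (4 + 3)/36 = 7/36 per day.
Time = 1 ÷ (7/36) = 36/7 days.

36/7 days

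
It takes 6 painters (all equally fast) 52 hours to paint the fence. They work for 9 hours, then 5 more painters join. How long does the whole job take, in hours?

One painter does 1/312 of the job per hour.
After 9 hours with 6 painters, 9/52 is done (43/52 left).
With 11 painters the rate is 11/312, so the rest takes 43/52 ÷ 11/312 = 258/11 hours.
Total = 9 + 258/11 = 357/11 hours.

357/11 hours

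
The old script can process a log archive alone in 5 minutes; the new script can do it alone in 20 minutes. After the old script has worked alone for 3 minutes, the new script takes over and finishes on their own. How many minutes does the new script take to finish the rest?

8 minutes

In 3 minutes the old script does 3/5 of the job, leaving 2/5.
The new script works at 1/20 per minute, so finishing takes 2/5 ÷ 1/20 = 8 minutes.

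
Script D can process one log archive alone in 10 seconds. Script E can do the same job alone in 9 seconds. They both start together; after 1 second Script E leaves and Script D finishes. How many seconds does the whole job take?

80/9 seconds

In the first 1 second the combined rate is 19/90, so 19/90 of the job is done, leaving 71/90.
After Script E leaves the rate is 1/10 per second; the remaining 71/90 takes 71/9 seconds.
Total = 1 + 71/9 = 80/9 seconds.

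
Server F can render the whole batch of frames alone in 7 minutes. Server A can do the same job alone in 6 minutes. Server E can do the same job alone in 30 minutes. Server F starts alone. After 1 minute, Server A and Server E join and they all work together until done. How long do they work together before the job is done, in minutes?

5/2 minutes

In the first 1 minute Server F alone does 1/7 of the job, leaving 6/7.
Once everyone is working, combined rate: 1/7 + 1/6 + 1/30 = (30 + 35 + 7)/210 = 72/210 = 12/35 per minute.
Remaining 6/7 at 12/35 per minute takes 5/2 minutes.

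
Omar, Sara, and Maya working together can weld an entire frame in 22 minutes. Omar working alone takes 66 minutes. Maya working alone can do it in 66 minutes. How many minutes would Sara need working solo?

Combined rate is 1/22 per minute.
Known contribution: 1/66 + 1/66 = (1 + 1)/66 = 2/66 = 1/33 per minute.
So Sara's rate is 1/22 − 1/33 = 1/66, meaning 66 minutes alone.

66 minutes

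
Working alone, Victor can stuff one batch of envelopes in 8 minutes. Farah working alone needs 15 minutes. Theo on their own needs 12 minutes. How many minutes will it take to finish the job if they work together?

40/11 minutes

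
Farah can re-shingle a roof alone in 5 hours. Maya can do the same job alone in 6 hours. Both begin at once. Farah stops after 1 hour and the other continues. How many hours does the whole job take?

24/5 hours

In the first 1 hour the combined rate is 11/30, so 11/30 of the job is done, leaving 19/30.
After Farah leaves the rate is 1/6 per hour; the remaining 19/30 takes 19/5 hours.
Total = 1 + 19/5 = 24/5 hours.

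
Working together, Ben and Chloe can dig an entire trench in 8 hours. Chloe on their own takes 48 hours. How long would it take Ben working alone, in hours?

48/5 hours

Combined rate is 1/8 per hour.
Known contribution: 1/48 per hour.
So Ben's rate is 1/8 − 1/48 = 5/48, meaning 48/5 hours alone.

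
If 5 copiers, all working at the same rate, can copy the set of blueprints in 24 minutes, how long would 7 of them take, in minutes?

120/7 minutes

Total work is 5·24 = 120 copier-minutes.
With 7 copiers: 120/7 minutes.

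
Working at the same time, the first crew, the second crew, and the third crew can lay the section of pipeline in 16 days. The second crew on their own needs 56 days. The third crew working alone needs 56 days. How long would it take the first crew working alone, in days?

Combined rate is 1/16 per day.
Known contribution: 1/56 + 1/56 = (1 + 1)/56 = 2/56 = 1/28 per day.
So the first crew's rate is 1/16 − 1/28 = 3/112, meaning 112/3 days alone.

112/3 days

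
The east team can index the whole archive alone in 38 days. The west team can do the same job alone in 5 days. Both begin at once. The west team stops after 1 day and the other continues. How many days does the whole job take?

In the first 1 day the combined rate is 43/190, so 43/190 of the job is done, leaving 147/190.
After the west team leaves the rate is 1/38 per day; the remaining 147/190 takes 147/5 days.
Total = 1 + 147/5 = 152/5 days.

152/5 days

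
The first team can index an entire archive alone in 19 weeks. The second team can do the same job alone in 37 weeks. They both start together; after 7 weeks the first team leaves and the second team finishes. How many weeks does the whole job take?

444/19 weeks

In the first 7 weeks the combined rate is 56/703, so 392/703 of the job is done, leaving 311/703.
After the first team leaves the rate is 1/37 per week; the remaining 311/703 takes 311/19 weeks.
Total = 7 + 311/19 = 444/19 weeks.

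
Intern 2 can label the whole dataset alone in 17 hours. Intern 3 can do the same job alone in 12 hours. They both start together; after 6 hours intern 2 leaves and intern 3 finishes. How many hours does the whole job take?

132/17 hours

In the first 6 hours the combined rate is 29/204, so 29/34 of the job is done, leaving 5/34.
After intern 2 leaves the rate is 1/12 per hour; the remaining 5/34 takes 30/17 hours.
Total = 6 + 30/17 = 132/17 hours.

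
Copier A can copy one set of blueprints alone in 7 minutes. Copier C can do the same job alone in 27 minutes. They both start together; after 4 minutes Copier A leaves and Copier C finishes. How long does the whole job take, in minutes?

81/7 minutes

In the first 4 minutes the combined rate is 34/189, so 136/189 of the job is done, leaving 53/189.
After Copier A leaves the rate is 1/27 per minute; the remaining 53/189 takes 53/7 minutes.
Total = 4 + 53/7 = 81/7 minutes.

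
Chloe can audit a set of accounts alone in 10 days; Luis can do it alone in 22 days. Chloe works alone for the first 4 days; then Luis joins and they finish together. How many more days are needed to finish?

33/8 days

In 4 days Chloe does 4/10 = 2/5 of the job, leaving 3/5.
Chloe and Luis together work at 8/55 per day, so finishing takes 3/5 ÷ 8/55 = 33/8 days.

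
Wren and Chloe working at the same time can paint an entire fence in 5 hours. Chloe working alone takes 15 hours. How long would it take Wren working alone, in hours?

15/2 hours

Combined rate is 1/5 per hour.
Known contribution: 1/15 per hour.
So Wren's rate is 1/5 − 1/15 = 2/15, meaning 15/2 hours alone.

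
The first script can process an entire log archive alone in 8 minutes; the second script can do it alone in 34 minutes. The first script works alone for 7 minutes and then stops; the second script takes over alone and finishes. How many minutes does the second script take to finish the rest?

17/4 minutes

In 7 minutes the first script does 7/8 of the job, leaving 1/8.
The second script works at 1/34 per minute, so finishing takes 1/8 ÷ 1/34 = 17/4 minutes.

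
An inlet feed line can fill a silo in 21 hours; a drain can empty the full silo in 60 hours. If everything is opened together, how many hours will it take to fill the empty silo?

Net rate = 1/21 − 1/60 = (20 − 7)/420 = 13/420 per hour.
Filling time = 1 ÷ (13/420) = 420/13 hours.

420/13 hours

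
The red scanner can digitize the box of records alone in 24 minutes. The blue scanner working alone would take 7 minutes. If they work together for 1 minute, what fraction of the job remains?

Combined rate: 1/24 + 1/7 = (7 + 24)/168 = 31/168 per minute.
In 1 minute they complete 1·31/168 = 31/168 of the job.
So 137/168 remains.

137/168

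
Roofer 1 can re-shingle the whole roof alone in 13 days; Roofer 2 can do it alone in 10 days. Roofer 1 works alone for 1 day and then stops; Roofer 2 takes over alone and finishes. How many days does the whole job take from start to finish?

In 1 day Roofer 1 does 1/13 of the job, leaving 12/13.
Roofer 2 works at 1/10 per day, so finishing takes 12/13 ÷ 1/10 = 120/13 days.
Total time = 1 + 120/13 = 133/13 days.

133/13 days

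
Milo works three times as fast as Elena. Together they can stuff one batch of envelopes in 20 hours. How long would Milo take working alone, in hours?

Let Elena's rate be r; then Milo's rate is 3r, so together (3 + 1)r = 4r = 1/20.
Thus r = 1/80 per hour.
Elena alone: 80 hours; Milo alone: 80/3 hours.

80/3 hours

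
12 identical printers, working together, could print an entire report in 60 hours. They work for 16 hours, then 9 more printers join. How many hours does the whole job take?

288/7 hours

One printer does 1/720 of the job per hour.
After 16 hours with 12 printers, 4/15 is done (11/15 left).
With 21 printers the rate is 21/720 = 7/240, so the rest takes 11/15 ÷ 7/240 = 176/7 hours.
Total = 16 + 176/7 = 288/7 hours.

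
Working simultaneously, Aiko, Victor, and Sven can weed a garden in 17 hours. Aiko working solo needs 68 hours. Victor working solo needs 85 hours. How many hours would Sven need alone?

340/11 hours

Combined rate is 1/17 per hour.
Known contribution: 1/68 + 1/85 = (5 + 4)/340 = 9/340 per hour.
So Sven's rate is 1/17 − 9/340 = 11/340, meaning 340/11 hours alone.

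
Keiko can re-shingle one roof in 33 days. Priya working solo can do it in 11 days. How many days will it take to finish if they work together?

33/4 days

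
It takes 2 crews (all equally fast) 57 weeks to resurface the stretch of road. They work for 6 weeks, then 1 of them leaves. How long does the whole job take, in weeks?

One crew does 1/114 of the job per week.
After 6 weeks with 2 crews, 2/19 is done (17/19 left).
With 1 crew the rate is 1/114, so the rest takes 17/19 ÷ 1/114 = 102 weeks.
Total = 6 + 102 = 108 weeks.

108 weeks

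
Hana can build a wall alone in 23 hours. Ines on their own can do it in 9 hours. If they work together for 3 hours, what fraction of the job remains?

37/69

Combined rate: 1/23 + 1/9 = (9 + 23)/207 = 32/207 per hour.
In 3 hours they complete 3·32/207 = 32/69 of the job.
So 37/69 remains.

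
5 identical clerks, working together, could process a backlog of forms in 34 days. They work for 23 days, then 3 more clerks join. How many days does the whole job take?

One clerk does 1/170 of the job per day.
After 23 days with 5 clerks, 23/34 is done (11/34 left).
With 8 clerks the rate is 8/170 = 4/85, so the rest takes 11/34 ÷ 4/85 = 55/8 days.
Total = 23 + 55/8 = 239/8 days.

239/8 days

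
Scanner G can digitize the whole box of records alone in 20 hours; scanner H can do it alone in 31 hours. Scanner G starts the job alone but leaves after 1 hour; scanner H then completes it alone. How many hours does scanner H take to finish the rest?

589/20 hours

In 1 hour scanner G does 1/20 of the job, leaving 19/20.
Scanner H works at 1/31 per hour, so finishing takes 19/20 ÷ 1/31 = 589/20 hours.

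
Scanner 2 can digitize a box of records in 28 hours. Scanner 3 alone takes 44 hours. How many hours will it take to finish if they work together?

154/9 hours

With two workers the combined time is the product over the sum: 28·44/(28+44) = 1232/72 = 154/9 hours.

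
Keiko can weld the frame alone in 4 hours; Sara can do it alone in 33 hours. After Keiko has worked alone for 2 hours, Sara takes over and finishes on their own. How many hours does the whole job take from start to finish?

37/2 hours

In 2 hours Keiko does 2/4 = 1/2 of the job, leaving 1/2.
Sara works at 1/33 per hour, so finishing takes 1/2 ÷ 1/33 = 33/2 hours.
Total time = 2 + 33/2 = 37/2 hours.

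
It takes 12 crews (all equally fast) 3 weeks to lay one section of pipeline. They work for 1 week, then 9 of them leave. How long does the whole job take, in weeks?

9 weeks

One crew does 1/36 of the job per week.
After 1 week with 12 crews, 1/3 is done (2/3 left).
With 3 crews the rate is 3/36 = 1/12, so the rest takes 2/3 ÷ 1/12 = 8 weeks.
Total = 1 + 8 = 9 weeks.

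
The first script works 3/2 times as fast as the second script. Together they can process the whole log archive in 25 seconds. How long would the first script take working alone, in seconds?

125/3 seconds

Let the second script's rate be r; then the first script's rate is (3/2)r, so together (3/2 + 1)r = (5/2)r = 1/25.
Thus r = 2/125 per second.
The second script alone: 125/2 seconds; the first script alone: 125/3 seconds.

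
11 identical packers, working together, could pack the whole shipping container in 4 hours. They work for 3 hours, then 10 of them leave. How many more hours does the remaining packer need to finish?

11 hours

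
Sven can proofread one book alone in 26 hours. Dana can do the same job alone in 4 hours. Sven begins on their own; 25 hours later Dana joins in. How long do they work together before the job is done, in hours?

In the first 25 hours Sven alone does 25/26 of the job, leaving 1/26.
Once everyone is working, combined rate: 1/26 + 1/4 = (2 + 13)/52 = 15/52 per hour.
Remaining 1/26 at 15/52 per hour takes 2/15 hours.

2/15 hours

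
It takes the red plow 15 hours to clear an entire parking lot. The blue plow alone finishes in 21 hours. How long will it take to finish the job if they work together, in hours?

Combined rate: 1/15 + 1/21 = (7 + 5)/105 = 12/105 = 4/35 per hour.
Time = 1 ÷ (4/35) = 35/4 hours.

35/4 hours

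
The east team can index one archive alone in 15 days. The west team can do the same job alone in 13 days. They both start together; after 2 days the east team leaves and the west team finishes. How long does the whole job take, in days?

In the first 2 days the combined rate is 28/195, so 56/195 of the job is done, leaving 139/195.
After the east team leaves the rate is 1/13 per day; the remaining 139/195 takes 139/15 days.
Total = 2 + 139/15 = 169/15 days.

169/15 days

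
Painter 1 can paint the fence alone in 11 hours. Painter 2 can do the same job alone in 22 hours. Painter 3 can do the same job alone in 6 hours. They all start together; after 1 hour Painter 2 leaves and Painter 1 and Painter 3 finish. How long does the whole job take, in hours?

63/17 hours

In the first 1 hour the combined rate is 10/33, so 10/33 of the job is done, leaving 23/33.
After Painter 2 leaves the rate is 17/66 per hour; the remaining 23/33 takes 46/17 hours.
Total = 1 + 46/17 = 63/17 hours.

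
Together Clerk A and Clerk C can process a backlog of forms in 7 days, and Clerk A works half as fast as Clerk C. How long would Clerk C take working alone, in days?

Let Clerk C's rate be r; then Clerk A's rate is (1/2)r, so together (1/2 + 1)r = (3/2)r = 1/7.
Thus r = 2/21 per day.
Clerk C alone: 21/2 days; Clerk A alone: 21 days.

21/2 days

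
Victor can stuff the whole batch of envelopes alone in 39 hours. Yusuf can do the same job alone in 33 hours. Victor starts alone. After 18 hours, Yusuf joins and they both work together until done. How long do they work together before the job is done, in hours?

In the first 18 hours Victor alone does 18/39 = 6/13 of the job, leaving 7/13.
Once everyone is working, combined rate: 1/39 + 1/33 = (11 + 13)/429 = 24/429 = 8/143 per hour.
Remaining 7/13 at 8/143 per hour takes 77/8 hours.

77/8 hours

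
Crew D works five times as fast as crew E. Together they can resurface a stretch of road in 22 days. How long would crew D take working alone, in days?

Let crew E's rate be r; then crew D's rate is 5r, so together (5 + 1)r = 6r = 1/22.
Thus r = 1/132 per day.
Crew E alone: 132 days; crew D alone: 132/5 days.

132/5 days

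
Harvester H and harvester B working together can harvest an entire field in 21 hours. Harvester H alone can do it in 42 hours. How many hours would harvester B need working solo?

42 hours

Combined rate is 1/21 per hour.
Known contribution: 1/42 per hour.
So harvester B's rate is 1/21 − 1/42 = 1/42, meaning 42 hours alone.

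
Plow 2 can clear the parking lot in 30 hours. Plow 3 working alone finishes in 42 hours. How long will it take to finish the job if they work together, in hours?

35/2 hours

Combined rate: 1/30 + 1/42 = (7 + 5)/210 = 12/210 = 2/35 per hour.
Time = 1 ÷ (2/35) = 35/2 hours.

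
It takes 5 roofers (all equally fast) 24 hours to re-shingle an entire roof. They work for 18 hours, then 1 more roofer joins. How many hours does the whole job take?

23 hours

One roofer does 1/120 of the job per hour.
After 18 hours with 5 roofers, 3/4 is done (1/4 left).
With 6 roofers the rate is 6/120 = 1/20, so the rest takes 1/4 ÷ 1/20 = 5 hours.
Total = 18 + 5 = 23 hours.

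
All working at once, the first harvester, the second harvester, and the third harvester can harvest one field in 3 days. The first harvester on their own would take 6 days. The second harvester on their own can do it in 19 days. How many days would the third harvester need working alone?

114/13 days

Combined rate is 1/3 per day.
Known contribution: 1/6 + 1/19 = (19 + 6)/114 = 25/114 per day.
So the third harvester's rate is 1/3 − 25/114 = 13/114, meaning 114/13 days alone.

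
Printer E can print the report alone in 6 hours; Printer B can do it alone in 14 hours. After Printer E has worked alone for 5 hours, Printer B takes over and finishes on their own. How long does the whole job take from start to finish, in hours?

In 5 hours Printer E does 5/6 of the job, leaving 1/6.
Printer B works at 1/14 per hour, so finishing takes 1/6 ÷ 1/14 = 7/3 hours.
Total time = 5 + 7/3 = 22/3 hours.

22/3 hours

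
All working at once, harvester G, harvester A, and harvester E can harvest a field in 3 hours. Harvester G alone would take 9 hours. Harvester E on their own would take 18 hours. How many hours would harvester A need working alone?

Combined rate is 1/3 per hour.
Known contribution: 1/9 + 1/18 = (2 + 1)/18 = 3/18 = 1/6 per hour.
So harvester A's rate is 1/3 − 1/6 = 1/6, meaning 6 hours alone.

6 hours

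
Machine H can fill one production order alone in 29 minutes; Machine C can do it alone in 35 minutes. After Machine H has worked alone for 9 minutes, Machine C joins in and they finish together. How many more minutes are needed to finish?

175/16 minutes

In 9 minutes Machine H does 9/29 of the job, leaving 20/29.
Machine H and Machine C together work at 64/1015 per minute, so finishing takes 20/29 ÷ 64/1015 = 175/16 minutes.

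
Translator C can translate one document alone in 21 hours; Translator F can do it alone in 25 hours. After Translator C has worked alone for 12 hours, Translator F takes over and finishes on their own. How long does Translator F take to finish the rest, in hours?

75/7 hours

In 12 hours Translator C does 12/21 = 4/7 of the job, leaving 3/7.
Translator F works at 1/25 per hour, so finishing takes 3/7 ÷ 1/25 = 75/7 hours.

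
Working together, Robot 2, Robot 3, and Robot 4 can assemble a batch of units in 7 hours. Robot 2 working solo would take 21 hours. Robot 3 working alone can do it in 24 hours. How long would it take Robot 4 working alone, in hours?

56/3 hours

Combined rate is 1/7 per hour.
Known contribution: 1/21 + 1/24 = (8 + 7)/168 = 15/168 = 5/56 per hour.
So Robot 4's rate is 1/7 − 5/56 = 3/56, meaning 56/3 hours alone.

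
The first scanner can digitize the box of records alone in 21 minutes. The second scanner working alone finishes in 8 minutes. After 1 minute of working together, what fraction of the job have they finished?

29/168

Combined rate: 1/21 + 1/8 = (8 + 21)/168 = 29/168 per minute.
In 1 minute they complete 1·29/168 = 29/168 of the job.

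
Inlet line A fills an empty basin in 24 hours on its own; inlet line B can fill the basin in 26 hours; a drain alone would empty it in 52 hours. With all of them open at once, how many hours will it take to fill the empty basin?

Net rate = 1/24 + 1/26 − 1/52 = (13 + 12 − 6)/312 = 19/312 per hour.
Filling time = 1 ÷ (19/312) = 312/19 hours.

312/19 hours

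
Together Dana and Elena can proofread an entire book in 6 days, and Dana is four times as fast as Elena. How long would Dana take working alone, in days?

15/2 days

Let Elena's rate be r; then Dana's rate is 4r, so together (4 + 1)r = 5r = 1/6.
Thus r = 1/30 per day.
Elena alone: 30 days; Dana alone: 15/2 days.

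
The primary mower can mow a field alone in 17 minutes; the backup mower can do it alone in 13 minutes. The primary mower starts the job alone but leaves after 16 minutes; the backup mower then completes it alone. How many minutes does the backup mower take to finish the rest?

13/17 minutes

In 16 minutes the primary mower does 16/17 of the job, leaving 1/17.
The backup mower works at 1/13 per minute, so finishing takes 1/17 ÷ 1/13 = 13/17 minutes.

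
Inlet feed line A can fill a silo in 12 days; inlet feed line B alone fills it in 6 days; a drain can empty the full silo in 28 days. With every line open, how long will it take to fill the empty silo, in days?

14/3 days

Net rate = 1/12 + 1/6 − 1/28 = (7 + 14 − 3)/84 = 18/84 = 3/14 per day.
Filling time = 1 ÷ (3/14) = 14/3 days.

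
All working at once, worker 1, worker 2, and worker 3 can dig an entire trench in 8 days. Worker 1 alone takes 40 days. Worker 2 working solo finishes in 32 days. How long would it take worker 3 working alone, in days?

160/11 days

Combined rate is 1/8 per day.
Known contribution: 1/40 + 1/32 = (4 + 5)/160 = 9/160 per day.
So worker 3's rate is 1/8 − 9/160 = 11/160, meaning 160/11 days alone.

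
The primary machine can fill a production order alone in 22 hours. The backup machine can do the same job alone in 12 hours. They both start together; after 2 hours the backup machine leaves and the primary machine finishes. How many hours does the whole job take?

55/3 hours

In the first 2 hours the combined rate is 17/132, so 17/66 of the job is done, leaving 49/66.
After the backup machine leaves the rate is 1/22 per hour; the remaining 49/66 takes 49/3 hours.
Total = 2 + 49/3 = 55/3 hours.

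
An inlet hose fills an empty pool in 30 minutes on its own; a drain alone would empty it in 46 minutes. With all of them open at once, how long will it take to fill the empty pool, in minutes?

345/4 minutes

Net rate = 1/30 − 1/46 = (23 − 15)/690 = 8/690 = 4/345 per minute.
Filling time = 1 ÷ (4/345) = 345/4 minutes.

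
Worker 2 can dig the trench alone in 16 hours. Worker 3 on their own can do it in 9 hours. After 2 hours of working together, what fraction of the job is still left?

47/72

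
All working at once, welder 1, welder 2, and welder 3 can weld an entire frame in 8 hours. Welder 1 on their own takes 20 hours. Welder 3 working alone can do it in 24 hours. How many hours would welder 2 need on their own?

Combined rate is 1/8 per hour.
Known contribution: 1/20 + 1/24 = (6 + 5)/120 = 11/120 per hour.
So welder 2's rate is 1/8 − 11/120 = 1/30, meaning 30 hours alone.

30 hours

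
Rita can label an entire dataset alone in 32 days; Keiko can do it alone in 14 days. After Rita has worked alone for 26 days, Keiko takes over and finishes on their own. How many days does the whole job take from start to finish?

In 26 days Rita does 26/32 = 13/16 of the job, leaving 3/16.
Keiko works at 1/14 per day, so finishing takes 3/16 ÷ 1/14 = 21/8 days.
Total time = 26 + 21/8 = 229/8 days.

229/8 days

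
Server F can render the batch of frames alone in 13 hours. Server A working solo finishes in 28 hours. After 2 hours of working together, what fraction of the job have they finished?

41/182

Combined rate: 1/13 + 1/28 = (28 + 13)/364 = 41/364 per hour.
In 2 hours they complete 2·41/364 = 41/182 of the job.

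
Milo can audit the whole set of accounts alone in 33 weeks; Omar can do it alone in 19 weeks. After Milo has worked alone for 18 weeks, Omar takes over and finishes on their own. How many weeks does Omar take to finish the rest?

95/11 weeks

In 18 weeks Milo does 18/33 = 6/11 of the job, leaving 5/11.
Omar works at 1/19 per week, so finishing takes 5/11 ÷ 1/19 = 95/11 weeks.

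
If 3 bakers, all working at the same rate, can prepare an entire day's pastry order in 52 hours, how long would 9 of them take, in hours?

52/3 hours

Total work is 3·52 = 156 baker-hours.
With 9 bakers: 156/9 = 52/3 hours.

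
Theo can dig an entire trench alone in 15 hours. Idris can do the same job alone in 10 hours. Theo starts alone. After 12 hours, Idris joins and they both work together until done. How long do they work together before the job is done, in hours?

In the first 12 hours Theo alone does 12/15 = 4/5 of the job, leaving 1/5.
Once everyone is working, combined rate: 1/15 + 1/10 = (2 + 3)/30 = 5/30 = 1/6 per hour.
Remaining 1/5 at 1/6 per hour takes 6/5 hours.

6/5 hours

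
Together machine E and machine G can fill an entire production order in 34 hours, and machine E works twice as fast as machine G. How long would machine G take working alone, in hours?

102 hours

Let machine G's rate be r; then machine E's rate is 2r, so together (2 + 1)r = 3r = 1/34.
Thus r = 1/102 per hour.
Machine G alone: 102 hours; machine E alone: 51 hours.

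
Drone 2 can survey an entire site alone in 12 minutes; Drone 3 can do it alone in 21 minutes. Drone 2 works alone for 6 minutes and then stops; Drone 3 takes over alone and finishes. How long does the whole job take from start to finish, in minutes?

33/2 minutes

In 6 minutes Drone 2 does 6/12 = 1/2 of the job, leaving 1/2.
Drone 3 works at 1/21 per minute, so finishing takes 1/2 ÷ 1/21 = 21/2 minutes.
Total time = 6 + 21/2 = 33/2 minutes.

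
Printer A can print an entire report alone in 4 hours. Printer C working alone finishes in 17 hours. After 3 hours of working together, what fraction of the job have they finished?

Combined rate: 1/4 + 1/17 = (17 + 4)/68 = 21/68 per hour.
In 3 hours they complete 3·21/68 = 63/68 of the job.

63/68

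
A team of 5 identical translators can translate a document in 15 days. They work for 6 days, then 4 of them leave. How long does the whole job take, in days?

51 days

One translator does 1/75 of the job per day.
After 6 days with 5 translators, 2/5 is done (3/5 left).
With 1 translator the rate is 1/75, so the rest takes 3/5 ÷ 1/75 = 45 days.
Total = 6 + 45 = 51 days.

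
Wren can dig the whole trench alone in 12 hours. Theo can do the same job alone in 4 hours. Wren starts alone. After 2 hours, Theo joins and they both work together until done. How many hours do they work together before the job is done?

5/2 hours

In the first 2 hours Wren alone does 2/12 = 1/6 of the job, leaving 5/6.
Once everyone is working, combined rate: 1/12 + 1/4 = (1 + 3)/12 = 4/12 = 1/3 per hour.
Remaining 5/6 at 1/3 per hour takes 5/2 hours.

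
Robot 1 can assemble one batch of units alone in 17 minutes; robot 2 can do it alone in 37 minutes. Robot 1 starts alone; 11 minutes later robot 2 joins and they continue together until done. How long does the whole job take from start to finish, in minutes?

In 11 minutes robot 1 does 11/17 of the job, leaving 6/17.
Robot 1 and robot 2 together work at 54/629 per minute, so finishing takes 6/17 ÷ 54/629 = 37/9 minutes.
Total time = 11 + 37/9 = 136/9 minutes.

136/9 minutes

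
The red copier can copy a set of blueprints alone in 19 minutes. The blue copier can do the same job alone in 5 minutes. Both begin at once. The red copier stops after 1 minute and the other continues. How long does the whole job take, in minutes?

In the first 1 minute the combined rate is 24/95, so 24/95 of the job is done, leaving 71/95.
After the red copier leaves the rate is 1/5 per minute; the remaining 71/95 takes 71/19 minutes.
Total = 1 + 71/19 = 90/19 minutes.

90/19 minutes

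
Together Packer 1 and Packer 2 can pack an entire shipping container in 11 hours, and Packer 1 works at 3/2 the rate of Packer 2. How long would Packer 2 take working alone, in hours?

55/2 hours

Let Packer 2's rate be r; then Packer 1's rate is (3/2)r, so together (3/2 + 1)r = (5/2)r = 1/11.
Thus r = 2/55 per hour.
Packer 2 alone: 55/2 hours; Packer 1 alone: 55/3 hours.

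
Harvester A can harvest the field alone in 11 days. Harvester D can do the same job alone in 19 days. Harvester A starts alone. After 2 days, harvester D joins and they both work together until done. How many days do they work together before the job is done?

57/10 days

In the first 2 days harvester A alone does 2/11 of the job, leaving 9/11.
Once everyone is working, combined rate: 1/11 + 1/19 = (19 + 11)/209 = 30/209 per day.
Remaining 9/11 at 30/209 per day takes 57/10 days.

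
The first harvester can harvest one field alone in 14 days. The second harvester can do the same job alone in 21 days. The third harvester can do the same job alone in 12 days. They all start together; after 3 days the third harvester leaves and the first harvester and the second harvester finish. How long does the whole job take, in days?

63/10 days

In the first 3 days the combined rate is 17/84, so 17/28 of the job is done, leaving 11/28.
After the third harvester leaves the rate is 5/42 per day; the remaining 11/28 takes 33/10 days.
Total = 3 + 33/10 = 63/10 days.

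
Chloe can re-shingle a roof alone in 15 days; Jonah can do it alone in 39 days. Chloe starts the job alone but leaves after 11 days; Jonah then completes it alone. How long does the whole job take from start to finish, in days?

107/5 days

In 11 days Chloe does 11/15 of the job, leaving 4/15.
Jonah works at 1/39 per day, so finishing takes 4/15 ÷ 1/39 = 52/5 days.
Total time = 11 + 52/5 = 107/5 days.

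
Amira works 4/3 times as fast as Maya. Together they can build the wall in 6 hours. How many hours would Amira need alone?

21/2 hours

Let Maya's rate be r; then Amira's rate is (4/3)r, so together (4/3 + 1)r = (7/3)r = 1/6.
Thus r = 1/14 per hour.
Maya alone: 14 hours; Amira alone: 21/2 hours.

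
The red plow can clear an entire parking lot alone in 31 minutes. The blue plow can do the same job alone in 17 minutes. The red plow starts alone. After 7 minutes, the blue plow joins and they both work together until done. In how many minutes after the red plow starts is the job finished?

In the first 7 minutes the red plow alone does 7/31 of the job, leaving 24/31.
Once everyone is working, combined rate: 1/31 + 1/17 = (17 + 31)/527 = 48/527 per minute.
Remaining 24/31 at 48/527 per minute takes 17/2 minutes.
Total from the start = 7 + 17/2 = 31/2 minutes.

31/2 minutes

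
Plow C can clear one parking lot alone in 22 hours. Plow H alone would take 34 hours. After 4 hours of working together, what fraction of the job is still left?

Combined rate: 1/22 + 1/34 = (17 + 11)/374 = 28/374 = 14/187 per hour.
In 4 hours they complete 4·14/187 = 56/187 of the job.
So 131/187 remains.

131/187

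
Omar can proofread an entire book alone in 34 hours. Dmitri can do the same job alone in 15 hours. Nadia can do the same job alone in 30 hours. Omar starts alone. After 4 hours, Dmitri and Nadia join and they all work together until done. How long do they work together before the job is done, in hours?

In the first 4 hours Omar alone does 4/34 = 2/17 of the job, leaving 15/17.
Once everyone is working, combined rate: 1/34 + 1/15 + 1/30 = (15 + 34 + 17)/510 = 66/510 = 11/85 per hour.
Remaining 15/17 at 11/85 per hour takes 75/11 hours.

75/11 hours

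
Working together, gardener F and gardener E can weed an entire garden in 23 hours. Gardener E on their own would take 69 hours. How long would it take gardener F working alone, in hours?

69/2 hours

Combined rate is 1/23 per hour.
Known contribution: 1/69 per hour.
So gardener F's rate is 1/23 − 1/69 = 2/69, meaning 69/2 hours alone.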